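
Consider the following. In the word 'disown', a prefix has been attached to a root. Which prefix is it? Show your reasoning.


The word 'disown' = 'dis' (prefix) + 'own' (root). The prefix is 'dis'.

dis


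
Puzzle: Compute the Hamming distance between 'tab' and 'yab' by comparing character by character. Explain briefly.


Alignment:
Position 1: 't' vs 'y' = DIFFER
Position 2: 'a' vs 'a' = match
Position 3: 'b' vs 'b' = match
Total differences: 1

1


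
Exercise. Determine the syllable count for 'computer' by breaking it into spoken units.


Break 'computer' into syllables: com-pu-ter -> com | pu | ter = 3 syllables

3 syllables


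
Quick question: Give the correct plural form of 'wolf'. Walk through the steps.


Apply rule: Change -f to -ves. 'wolf' becomes 'wolves'.

wolves


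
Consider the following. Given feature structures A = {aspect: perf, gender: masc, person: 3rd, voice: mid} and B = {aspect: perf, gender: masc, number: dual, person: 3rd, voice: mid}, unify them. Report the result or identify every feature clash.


Compare features:
aspect: A=perf vs B=perf -> unified: perf
gender: A=masc vs B=masc -> unified: masc
number: A=_ vs B=dual -> unified: dual
person: A=3rd vs B=3rd -> unified: 3rd
voice: A=mid vs B=mid -> unified: mid
No clashes found.

Unified: {aspect: perf, gender: masc, number: dual, person: 3rd, voice: mid}


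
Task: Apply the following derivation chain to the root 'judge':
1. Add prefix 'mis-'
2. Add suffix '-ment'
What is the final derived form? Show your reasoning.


Step 1: Add prefix 'mis-' to 'judge' = 'misjudge'
Step 2: Add suffix '-ment' to 'misjudge' = 'misjudgment'

misjudgment


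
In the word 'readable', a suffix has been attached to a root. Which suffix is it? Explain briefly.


The word 'readable' = 'read' (root) + '-able' (suffix). The suffix is '-able'.

able


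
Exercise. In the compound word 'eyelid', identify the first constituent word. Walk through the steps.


Split 'eyelid' into 'eye' + 'lid'. The first part is 'eye'.

eye


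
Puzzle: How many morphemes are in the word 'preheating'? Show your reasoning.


Decomposition: pre- (prefix) + heat (root) + -ing (suffix) = 3 morpheme(s)

3 morphemes


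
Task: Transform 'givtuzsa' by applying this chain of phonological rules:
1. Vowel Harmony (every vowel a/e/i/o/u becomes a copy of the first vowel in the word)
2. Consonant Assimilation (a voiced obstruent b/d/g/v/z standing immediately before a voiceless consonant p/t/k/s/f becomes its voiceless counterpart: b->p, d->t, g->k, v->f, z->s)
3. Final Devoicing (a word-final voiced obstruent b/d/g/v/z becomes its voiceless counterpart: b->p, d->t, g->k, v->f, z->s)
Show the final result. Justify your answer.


Starting form: 'givtuzsa'
Rule 1: Vowel Harmony: all vowels become 'i' (matching first vowel). 'givtuzsa' -> 'givtizsi'
Rule 2: Consonant Assimilation: voiced obstruent before voiceless consonant becomes voiceless ('vt' -> 'ft', 'zs' -> 'ss'). 'givtizsi' -> 'giftissi'
Rule 3: Final Devoicing: the word ends in the vowel 'i', not a consonant. No change.
Final form: 'giftissi'

giftissi


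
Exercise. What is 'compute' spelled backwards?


Reverse 'compute' character by character: 'etupmoc'.

etupmoc


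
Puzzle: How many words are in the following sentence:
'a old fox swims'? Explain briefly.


Split into words: a | old | fox | swims = 4 words.

4


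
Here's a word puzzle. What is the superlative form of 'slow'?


Apply superlative formation (add -est): 'slow' -> 'slowest'.

slowest


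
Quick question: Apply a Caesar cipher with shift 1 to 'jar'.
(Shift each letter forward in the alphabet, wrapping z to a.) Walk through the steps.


Shift each letter by 1: j -> k, a -> b, r -> s. Result: 'kbs'.

kbs


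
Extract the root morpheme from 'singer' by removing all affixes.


Remove suffix '-er' from 'singer' to get root 'sing'.

sing


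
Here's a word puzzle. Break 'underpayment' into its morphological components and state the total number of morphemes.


Step 1: Identify prefix: 'under' (meaning: beneath/insufficient)
Step 2: Identify root: 'pay'
Step 3: Identify suffix(es): 'ment'
Decomposition: under- (prefix: beneath/insufficient) + pay (root) + -ment (suffix: action/result)
Total morphemes: 3

3 morphemes (under- (prefix: beneath/insufficient) + pay (root) + -ment (suffix: action/result))


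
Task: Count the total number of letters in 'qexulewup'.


Spell out 'qexulewup' and number each letter: q(1), e(2), x(3), u(4), l(5), e(6), w(7), u(8), p(9). Total: 9 letters.

9


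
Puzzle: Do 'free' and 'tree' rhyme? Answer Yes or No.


Rime (stressed vowel + following sounds) of 'free': -ee = /iː/
Rime of 'tree': -ee = /iː/
/iː/ and /iː/ are the same ending sound, so the words rhyme.

Yes


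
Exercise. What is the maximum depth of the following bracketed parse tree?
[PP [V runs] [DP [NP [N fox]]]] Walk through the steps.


Count bracket nesting levels:
'[' at pos 0: depth = 1
'[' at pos 4: depth = 2
'[' at pos 13: depth = 2
'[' at pos 17: depth = 3
'[' at pos 21: depth = 4
Maximum depth reached: 4

4


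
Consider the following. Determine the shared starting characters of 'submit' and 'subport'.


Compare from the start: 3 characters match: 'sub'. Mismatch at position 4: 'm' vs 'p'.

sub


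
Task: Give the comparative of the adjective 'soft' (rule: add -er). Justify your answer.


Apply comparative formation (add -er): 'soft' -> 'softer'.

softer


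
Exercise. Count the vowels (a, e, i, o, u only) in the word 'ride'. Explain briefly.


Vowels in 'ride': i, e = 2 vowels.

2


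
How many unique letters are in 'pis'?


Unique letters in 'pis': {i, p, s} = 3 distinct letters.

3


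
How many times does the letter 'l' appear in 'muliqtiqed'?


Letter 'l' in 'muliqtiqed': found at position(s) 3 = 1 occurrence(s).

1


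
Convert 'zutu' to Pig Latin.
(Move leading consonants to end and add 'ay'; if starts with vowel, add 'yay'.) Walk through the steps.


'zutu': move consonant cluster 'z' to end and add 'ay': 'utuzay'.

utuzay


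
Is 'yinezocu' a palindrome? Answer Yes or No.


Forward: 'yinezocu'
Reversed: 'ucozeniy'
They differ.

No


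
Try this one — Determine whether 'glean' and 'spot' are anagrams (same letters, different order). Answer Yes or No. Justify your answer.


Sorted letters of 'glean': 'aegln'
Sorted letters of 'spot': 'opst'
They do not match.

No


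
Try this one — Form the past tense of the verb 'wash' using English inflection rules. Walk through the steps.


Apply rule: Add -ed. 'wash' becomes 'washed'.

washed


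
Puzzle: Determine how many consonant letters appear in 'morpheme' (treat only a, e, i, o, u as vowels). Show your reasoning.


Consonants in 'morpheme': m, r, p, h, m = 5 consonants.

5


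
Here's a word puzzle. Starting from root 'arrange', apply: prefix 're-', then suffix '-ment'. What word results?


Step 1: Add prefix 're-' to 'arrange' = 'rearrange'
Step 2: Add suffix '-ment' to 'rearrange' = 'rearrangement'

rearrangement


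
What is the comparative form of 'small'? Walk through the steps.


Apply comparative formation (add -er): 'small' -> 'smaller'.

smaller


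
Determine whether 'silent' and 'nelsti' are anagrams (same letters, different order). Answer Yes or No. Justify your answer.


Sorted letters of 'silent': 'eilnst'
Sorted letters of 'nelsti': 'eilnst'
They match.

Yes


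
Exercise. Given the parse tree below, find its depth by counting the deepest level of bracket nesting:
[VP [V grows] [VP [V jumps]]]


Count bracket nesting levels:
'[' at pos 0: depth = 1
'[' at pos 4: depth = 2
'[' at pos 14: depth = 2
'[' at pos 18: depth = 3
Maximum depth reached: 3

3


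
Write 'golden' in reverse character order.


Reverse 'golden' character by character: 'nedlog'.

nedlog


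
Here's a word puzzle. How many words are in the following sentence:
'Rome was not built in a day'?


Split into words: Rome | was | not | built | in | a | day = 7 words.

7


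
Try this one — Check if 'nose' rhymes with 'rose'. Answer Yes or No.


Rime (stressed vowel + following sounds) of 'nose': -ose = /oʊz/
Rime of 'rose': -ose = /oʊz/
/oʊz/ and /oʊz/ are the same ending sound, so the words rhyme.

Yes


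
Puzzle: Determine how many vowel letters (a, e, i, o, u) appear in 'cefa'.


Vowels in 'cefa': e, a = 2 vowels.

2


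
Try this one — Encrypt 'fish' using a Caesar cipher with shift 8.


Shift each letter by 8: f -> n, i -> q, s -> a, h -> p. Result: 'nqap'.

nqap


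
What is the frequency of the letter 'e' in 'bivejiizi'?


Letter 'e' in 'bivejiizi': found at position(s) 4 = 1 occurrence(s).

1


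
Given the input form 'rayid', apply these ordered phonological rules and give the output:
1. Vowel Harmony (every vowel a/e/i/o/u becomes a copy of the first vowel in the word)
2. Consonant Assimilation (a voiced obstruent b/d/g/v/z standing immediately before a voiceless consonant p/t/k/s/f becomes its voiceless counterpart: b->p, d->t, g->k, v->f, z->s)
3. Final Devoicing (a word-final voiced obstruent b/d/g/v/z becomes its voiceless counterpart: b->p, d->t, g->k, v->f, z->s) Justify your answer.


Starting form: 'rayid'
Rule 1: Vowel Harmony: all vowels become 'a' (matching first vowel). 'rayid' -> 'rayad'
Rule 2: Consonant Assimilation: no voiced obstruent (b/d/g/v/z) stands immediately before a voiceless consonant (p/t/k/s/f). No change.
Rule 3: Final Devoicing: word-final voiced obstruent 'd' becomes voiceless 't'. 'rayad' -> 'rayat'
Final form: 'rayat'

rayat


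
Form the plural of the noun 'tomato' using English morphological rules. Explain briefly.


Apply rule: Add -es (consonant + o). 'tomato' becomes 'tomatoes'.

tomatoes


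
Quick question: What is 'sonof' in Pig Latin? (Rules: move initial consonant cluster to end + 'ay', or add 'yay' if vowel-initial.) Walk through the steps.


'sonof': move consonant cluster 's' to end and add 'ay': 'onofsay'.

onofsay


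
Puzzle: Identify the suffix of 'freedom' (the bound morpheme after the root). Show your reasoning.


The word 'freedom' = 'free' (root) + '-dom' (suffix). The suffix is '-dom'.

dom


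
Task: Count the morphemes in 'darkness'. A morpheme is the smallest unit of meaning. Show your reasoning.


Decomposition: dark (root) + -ness (suffix) = 2 morpheme(s)

2 morphemes


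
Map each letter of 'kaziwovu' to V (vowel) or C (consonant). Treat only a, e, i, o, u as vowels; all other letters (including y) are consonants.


Letter mapping: k = C, a = V, z = C, i = V, w = C, o = V, v = C, u = V.

CVCVCVCV


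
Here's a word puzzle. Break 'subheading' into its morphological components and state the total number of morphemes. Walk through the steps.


Step 1: Identify prefix: 'sub' (meaning: below)
Step 2: Identify root: 'head'
Step 3: Identify suffix(es): 'ing'
Decomposition: sub- (prefix: below) + head (root) + -ing (suffix: ongoing/result)
Total morphemes: 3

3 morphemes (sub- (prefix: below) + head (root) + -ing (suffix: ongoing/result))


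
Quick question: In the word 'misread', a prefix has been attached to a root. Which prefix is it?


The word 'misread' = 'mis' (prefix) + 'read' (root). The prefix is 'mis'.

mis


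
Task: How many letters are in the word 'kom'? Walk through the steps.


Spell out 'kom' and number each letter: k(1), o(2), m(3). Total: 3 letters.

3


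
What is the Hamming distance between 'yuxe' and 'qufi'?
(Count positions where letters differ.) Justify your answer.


Alignment:
Position 1: 'y' vs 'q' = DIFFER
Position 2: 'u' vs 'u' = match
Position 3: 'x' vs 'f' = DIFFER
Position 4: 'e' vs 'i' = DIFFER
Total differences: 3

3


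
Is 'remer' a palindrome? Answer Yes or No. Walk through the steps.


Forward: 'remer'
Reversed: 'remer'
They are identical.

Yes


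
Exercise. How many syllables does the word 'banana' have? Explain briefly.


Break 'banana' into syllables: ba-na-na -> ba | na | na = 3 syllables

3 syllables


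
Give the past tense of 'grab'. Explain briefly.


Apply rule: Double final consonant and add -ed. 'grab' becomes 'grabbed'.

grabbed


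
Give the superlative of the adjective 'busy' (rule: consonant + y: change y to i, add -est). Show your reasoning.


Apply superlative formation (consonant + y: change y to i, add -est): 'busy' -> 'busiest'.

busiest


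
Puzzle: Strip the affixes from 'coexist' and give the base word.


Remove prefix 'co' from 'coexist' to get root 'exist'.

exist


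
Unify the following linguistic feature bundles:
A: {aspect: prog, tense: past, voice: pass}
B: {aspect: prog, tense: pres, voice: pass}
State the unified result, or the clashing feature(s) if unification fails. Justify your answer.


Compare features:
aspect: A=prog vs B=prog -> unified: prog
tense: A=past vs B=pres -> CLASH
voice: A=pass vs B=pass -> unified: pass
Clash detected on feature 'tense' (past vs pres); unification fails.

CLASH on 'tense' (past vs pres)


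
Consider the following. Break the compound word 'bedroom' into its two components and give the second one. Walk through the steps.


Split 'bedroom' into 'bed' + 'room'. The second part is 'room'.

room


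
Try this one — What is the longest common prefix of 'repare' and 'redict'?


Compare from the start: 2 characters match: 're'. Mismatch at position 3: 'p' vs 'd'.

re


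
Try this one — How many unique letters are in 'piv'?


Unique letters in 'piv': {i, p, v} = 3 distinct letters.

3


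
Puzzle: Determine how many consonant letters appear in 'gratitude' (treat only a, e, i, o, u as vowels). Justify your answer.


Consonants in 'gratitude': g, r, t, t, d = 5 consonants.

5


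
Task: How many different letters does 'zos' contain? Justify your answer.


Unique letters in 'zos': {o, s, z} = 3 distinct letters.

3


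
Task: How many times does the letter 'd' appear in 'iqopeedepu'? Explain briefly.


Letter 'd' in 'iqopeedepu': found at position(s) 7 = 1 occurrence(s).

1


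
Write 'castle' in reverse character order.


Reverse 'castle' character by character: 'eltsac'.

eltsac


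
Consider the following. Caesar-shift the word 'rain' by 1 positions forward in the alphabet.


Shift each letter by 1: r -> s, a -> b, i -> j, n -> o. Result: 'sbjo'.

sbjo


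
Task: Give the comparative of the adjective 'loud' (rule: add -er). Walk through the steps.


Apply comparative formation (add -er): 'loud' -> 'louder'.

louder


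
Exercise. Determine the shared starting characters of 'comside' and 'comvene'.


Compare from the start: 3 characters match: 'com'. Mismatch at position 4: 's' vs 'v'.

com


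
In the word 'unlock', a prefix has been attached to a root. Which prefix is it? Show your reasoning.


The word 'unlock' = 'un' (prefix) + 'lock' (root). The prefix is 'un'.

un


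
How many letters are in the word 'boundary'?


Spell out 'boundary' and number each letter: b(1), o(2), u(3), n(4), d(5), a(6), r(7), y(8). Total: 8 letters.

8


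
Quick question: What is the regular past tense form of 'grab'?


Apply rule: Double final consonant and add -ed. 'grab' becomes 'grabbed'.

grabbed


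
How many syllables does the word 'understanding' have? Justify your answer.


Break 'understanding' into syllables: un-der-stand-ing -> un | der | stand | ing = 4 syllables

4 syllables


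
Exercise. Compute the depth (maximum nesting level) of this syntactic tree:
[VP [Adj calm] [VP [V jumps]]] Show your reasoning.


Count bracket nesting levels:
'[' at pos 0: depth = 1
'[' at pos 4: depth = 2
'[' at pos 15: depth = 2
'[' at pos 19: depth = 3
Maximum depth reached: 3

3


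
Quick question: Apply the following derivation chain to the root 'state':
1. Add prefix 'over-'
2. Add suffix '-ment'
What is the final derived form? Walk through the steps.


Step 1: Add prefix 'over-' to 'state' = 'overstate'
Step 2: Add suffix '-ment' to 'overstate' = 'overstatement'

overstatement


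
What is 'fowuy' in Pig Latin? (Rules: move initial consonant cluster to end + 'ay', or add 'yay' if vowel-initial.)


'fowuy': move consonant cluster 'f' to end and add 'ay': 'owuyfay'.

owuyfay


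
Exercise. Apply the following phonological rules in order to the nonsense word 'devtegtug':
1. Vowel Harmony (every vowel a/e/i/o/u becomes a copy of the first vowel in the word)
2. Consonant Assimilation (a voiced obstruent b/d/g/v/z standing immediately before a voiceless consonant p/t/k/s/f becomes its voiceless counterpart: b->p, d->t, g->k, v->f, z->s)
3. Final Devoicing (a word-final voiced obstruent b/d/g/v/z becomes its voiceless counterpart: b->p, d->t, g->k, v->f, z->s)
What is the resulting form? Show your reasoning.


Starting form: 'devtegtug'
Rule 1: Vowel Harmony: all vowels become 'e' (matching first vowel). 'devtegtug' -> 'devtegteg'
Rule 2: Consonant Assimilation: voiced obstruent before voiceless consonant becomes voiceless ('vt' -> 'ft', 'gt' -> 'kt'). 'devtegteg' -> 'deftekteg'
Rule 3: Final Devoicing: word-final voiced obstruent 'g' becomes voiceless 'k'. 'deftekteg' -> 'deftektek'
Final form: 'deftektek'

deftektek


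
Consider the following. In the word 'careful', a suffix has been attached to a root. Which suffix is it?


The word 'careful' = 'care' (root) + '-ful' (suffix). The suffix is '-ful'.

ful


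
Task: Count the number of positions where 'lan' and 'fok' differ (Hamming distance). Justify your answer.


Alignment:
Position 1: 'l' vs 'f' = DIFFER
Position 2: 'a' vs 'o' = DIFFER
Position 3: 'n' vs 'k' = DIFFER
Total differences: 3

3


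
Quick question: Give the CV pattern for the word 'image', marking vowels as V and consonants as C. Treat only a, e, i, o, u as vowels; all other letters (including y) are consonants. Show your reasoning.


Letter mapping: i = V, m = C, a = V, g = C, e = V.

VCVCV


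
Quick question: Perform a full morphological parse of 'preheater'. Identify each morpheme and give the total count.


Step 1: Identify prefix: 'pre' (meaning: before)
Step 2: Identify root: 'heat'
Step 3: Identify suffix(es): 'er'
Decomposition: pre- (prefix: before) + heat (root) + -er (suffix: one who)
Total morphemes: 3

3 morphemes (pre- (prefix: before) + heat (root) + -er (suffix: one who))


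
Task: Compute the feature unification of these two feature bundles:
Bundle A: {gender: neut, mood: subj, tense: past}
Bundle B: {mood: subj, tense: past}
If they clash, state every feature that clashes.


Compare features:
gender: A=neut vs B=_ -> unified: neut
mood: A=subj vs B=subj -> unified: subj
tense: A=past vs B=past -> unified: past
No clashes found.

Unified: {gender: neut, mood: subj, tense: past}


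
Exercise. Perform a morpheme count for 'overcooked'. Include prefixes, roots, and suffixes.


Decomposition: over- (prefix) + cook (root) + -ed (suffix) = 3 morpheme(s)

3 morphemes


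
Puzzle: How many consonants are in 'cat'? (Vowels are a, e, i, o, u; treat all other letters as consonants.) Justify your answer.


Consonants in 'cat': c, t = 2 consonants.

2


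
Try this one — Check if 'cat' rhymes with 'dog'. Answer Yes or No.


Rime (stressed vowel + following sounds) of 'cat': -at = /æt/
Rime of 'dog': -og = /ɒg/
/æt/ and /ɒg/ are different ending sounds, so the words do not rhyme.

No


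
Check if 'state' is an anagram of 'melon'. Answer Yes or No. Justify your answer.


Sorted letters of 'state': 'aestt'
Sorted letters of 'melon': 'elmno'
They do not match.

No


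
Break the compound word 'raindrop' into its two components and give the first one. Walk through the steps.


Split 'raindrop' into 'rain' + 'drop'. The first part is 'rain'.

rain


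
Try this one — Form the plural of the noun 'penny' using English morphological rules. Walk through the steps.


Apply rule: Change -y to -ies (consonant + y). 'penny' becomes 'pennies'.

pennies


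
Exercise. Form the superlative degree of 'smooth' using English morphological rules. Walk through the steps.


Apply superlative formation (add -est): 'smooth' -> 'smoothest'.

smoothest


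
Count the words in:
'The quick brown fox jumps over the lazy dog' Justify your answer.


Split into words: The | quick | brown | fox | jumps | over | the | lazy | dog = 9 words.

9


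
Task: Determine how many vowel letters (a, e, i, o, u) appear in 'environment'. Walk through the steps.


Vowels in 'environment': e, i, o, e = 4 vowels.

4


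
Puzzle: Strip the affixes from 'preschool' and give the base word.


Remove prefix 'pre' from 'preschool' to get root 'school'.

school


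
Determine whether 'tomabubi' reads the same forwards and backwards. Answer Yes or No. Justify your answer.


Forward: 'tomabubi'
Reversed: 'ibubamot'
They differ.

No


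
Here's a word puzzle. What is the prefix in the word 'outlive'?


The word 'outlive' = 'out' (prefix) + 'live' (root). The prefix is 'out'.

out


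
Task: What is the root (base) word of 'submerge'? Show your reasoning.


Remove prefix 'sub' from 'submerge' to get root 'merge'.

merge


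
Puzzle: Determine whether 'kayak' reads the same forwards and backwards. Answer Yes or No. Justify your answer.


Forward: 'kayak'
Reversed: 'kayak'
They are identical.

Yes


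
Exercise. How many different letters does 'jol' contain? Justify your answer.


Unique letters in 'jol': {j, l, o} = 3 distinct letters.

3


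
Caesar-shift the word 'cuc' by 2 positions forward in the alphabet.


Shift each letter by 2: c -> e, u -> w, c -> e. Result: 'ewe'.

ewe


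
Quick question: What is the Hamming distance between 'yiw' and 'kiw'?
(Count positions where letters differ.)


Alignment:
Position 1: 'y' vs 'k' = DIFFER
Position 2: 'i' vs 'i' = match
Position 3: 'w' vs 'w' = match
Total differences: 1

1


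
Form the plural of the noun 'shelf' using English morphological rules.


Apply rule: Change -f to -ves. 'shelf' becomes 'shelves'.

shelves


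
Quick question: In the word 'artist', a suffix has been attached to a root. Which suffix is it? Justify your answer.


The word 'artist' = 'art' (root) + '-ist' (suffix). The suffix is '-ist'.

ist


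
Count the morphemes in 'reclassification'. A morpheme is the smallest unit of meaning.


Decomposition: re- (prefix) + class (root) + -ify (suffix) + -ation (suffix) = 4 morpheme(s)

4 morphemes


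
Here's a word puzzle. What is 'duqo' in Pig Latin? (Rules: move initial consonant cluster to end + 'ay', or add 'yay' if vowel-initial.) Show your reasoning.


'duqo': move consonant cluster 'd' to end and add 'ay': 'uqoday'.

uqoday


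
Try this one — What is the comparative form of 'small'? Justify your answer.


Apply comparative formation (add -er): 'small' -> 'smaller'.

smaller


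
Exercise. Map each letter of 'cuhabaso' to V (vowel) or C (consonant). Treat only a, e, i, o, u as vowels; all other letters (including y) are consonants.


Letter mapping: c = C, u = V, h = C, a = V, b = C, a = V, s = C, o = V.

CVCVCVCV


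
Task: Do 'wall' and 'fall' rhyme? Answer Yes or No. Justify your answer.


Rime (stressed vowel + following sounds) of 'wall': -all = /ɔːl/
Rime of 'fall': -all = /ɔːl/
/ɔːl/ and /ɔːl/ are the same ending sound, so the words rhyme.

Yes


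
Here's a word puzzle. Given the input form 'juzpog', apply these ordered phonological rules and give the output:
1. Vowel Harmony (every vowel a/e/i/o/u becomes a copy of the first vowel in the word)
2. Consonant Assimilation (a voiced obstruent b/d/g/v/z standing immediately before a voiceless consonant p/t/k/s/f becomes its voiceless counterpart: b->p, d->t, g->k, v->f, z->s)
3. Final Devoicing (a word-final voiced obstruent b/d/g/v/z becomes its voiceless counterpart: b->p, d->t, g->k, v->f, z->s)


Starting form: 'juzpog'
Rule 1: Vowel Harmony: all vowels become 'u' (matching first vowel). 'juzpog' -> 'juzpug'
Rule 2: Consonant Assimilation: voiced obstruent before voiceless consonant becomes voiceless ('zp' -> 'sp'). 'juzpug' -> 'juspug'
Rule 3: Final Devoicing: word-final voiced obstruent 'g' becomes voiceless 'k'. 'juspug' -> 'juspuk'
Final form: 'juspuk'

juspuk


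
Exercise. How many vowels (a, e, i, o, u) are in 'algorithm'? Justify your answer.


Vowels in 'algorithm': a, o, i = 3 vowels.

3


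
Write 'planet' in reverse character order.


Reverse 'planet' character by character: 'tenalp'.

tenalp


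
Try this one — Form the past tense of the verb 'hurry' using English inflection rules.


Apply rule: Change -y to -ied. 'hurry' becomes 'hurried'.

hurried


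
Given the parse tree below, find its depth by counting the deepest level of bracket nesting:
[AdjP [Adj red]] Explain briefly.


Count bracket nesting levels:
'[' at pos 0: depth = 1
'[' at pos 6: depth = 2
Maximum depth reached: 2

2


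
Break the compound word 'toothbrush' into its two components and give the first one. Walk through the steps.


Split 'toothbrush' into 'tooth' + 'brush'. The first part is 'tooth'.

tooth


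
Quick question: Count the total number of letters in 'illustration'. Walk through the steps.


Spell out 'illustration' and number each letter: i(1), l(2), l(3), u(4), s(5), t(6), r(7), a(8), t(9), i(10), o(11), n(12). Total: 12 letters.

12


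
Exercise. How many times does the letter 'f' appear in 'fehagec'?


Letter 'f' in 'fehagec': found at position(s) 1 = 1 occurrence(s).

1


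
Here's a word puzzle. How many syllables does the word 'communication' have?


Break 'communication' into syllables: com-mu-ni-ca-tion -> com | mu | ni | ca | tion = 5 syllables

5 syllables


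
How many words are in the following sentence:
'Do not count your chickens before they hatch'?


Split into words: Do | not | count | your | chickens | before | they | hatch = 8 words.

8


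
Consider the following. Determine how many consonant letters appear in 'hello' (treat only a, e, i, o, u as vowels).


Consonants in 'hello': h, l, l = 3 consonants.

3


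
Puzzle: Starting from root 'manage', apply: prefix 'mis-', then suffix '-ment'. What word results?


Step 1: Add prefix 'mis-' to 'manage' = 'mismanage'
Step 2: Add suffix '-ment' to 'mismanage' = 'mismanagement'

mismanagement


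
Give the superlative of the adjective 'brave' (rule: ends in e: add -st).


Apply superlative formation (ends in e: add -st): 'brave' -> 'bravest'.

bravest


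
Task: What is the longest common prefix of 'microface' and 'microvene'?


Compare from the start: 5 characters match: 'micro'. Mismatch at position 6: 'f' vs 'v'.

micro


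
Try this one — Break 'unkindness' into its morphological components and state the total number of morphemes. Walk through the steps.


Step 1: Identify prefix: 'un' (meaning: not/reverse)
Step 2: Identify root: 'kind'
Step 3: Identify suffix(es): 'ness'
Decomposition: un- (prefix: not/reverse) + kind (root) + -ness (suffix: state of)
Total morphemes: 3

3 morphemes (un- (prefix: not/reverse) + kind (root) + -ness (suffix: state of))


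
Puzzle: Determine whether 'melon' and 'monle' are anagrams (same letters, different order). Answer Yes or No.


Sorted letters of 'melon': 'elmno'
Sorted letters of 'monle': 'elmno'
They match.

Yes


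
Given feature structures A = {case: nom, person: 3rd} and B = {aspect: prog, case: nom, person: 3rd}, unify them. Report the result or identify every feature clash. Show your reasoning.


Compare features:
aspect: A=_ vs B=prog -> unified: prog
case: A=nom vs B=nom -> unified: nom
person: A=3rd vs B=3rd -> unified: 3rd
No clashes found.

Unified: {aspect: prog, case: nom, person: 3rd}


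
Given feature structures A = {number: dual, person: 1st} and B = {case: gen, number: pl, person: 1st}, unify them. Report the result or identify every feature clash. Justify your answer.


Compare features:
case: A=_ vs B=gen -> unified: gen
number: A=dual vs B=pl -> CLASH
person: A=1st vs B=1st -> unified: 1st
Clash detected on feature 'number' (dual vs pl); unification fails.

CLASH on 'number' (dual vs pl)


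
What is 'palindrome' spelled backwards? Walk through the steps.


Reverse 'palindrome' character by character: 'emordnilap'.

emordnilap


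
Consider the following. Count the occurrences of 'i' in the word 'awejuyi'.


Letter 'i' in 'awejuyi': found at position(s) 7 = 1 occurrence(s).

1


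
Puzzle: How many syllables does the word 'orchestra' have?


Break 'orchestra' into syllables: or-ches-tra -> or | ches | tra = 3 syllables

3 syllables


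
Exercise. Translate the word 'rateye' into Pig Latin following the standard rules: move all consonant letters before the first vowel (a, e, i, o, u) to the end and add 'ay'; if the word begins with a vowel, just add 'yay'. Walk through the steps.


'rateye': move consonant cluster 'r' to end and add 'ay': 'ateyeray'.

ateyeray


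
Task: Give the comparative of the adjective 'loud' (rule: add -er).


Apply comparative formation (add -er): 'loud' -> 'louder'.

louder


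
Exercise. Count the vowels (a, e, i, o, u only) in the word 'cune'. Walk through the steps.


Vowels in 'cune': u, e = 2 vowels.

2


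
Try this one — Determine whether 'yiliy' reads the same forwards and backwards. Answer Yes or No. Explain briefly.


Forward: 'yiliy'
Reversed: 'yiliy'
They are identical.

Yes


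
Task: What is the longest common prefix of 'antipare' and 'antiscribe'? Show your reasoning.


Compare from the start: 4 characters match: 'anti'. Mismatch at position 5: 'p' vs 's'.

anti


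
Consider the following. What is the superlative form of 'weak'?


Apply superlative formation (add -est): 'weak' -> 'weakest'.

weakest


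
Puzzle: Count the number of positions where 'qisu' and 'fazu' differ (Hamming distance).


Alignment:
Position 1: 'q' vs 'f' = DIFFER
Position 2: 'i' vs 'a' = DIFFER
Position 3: 's' vs 'z' = DIFFER
Position 4: 'u' vs 'u' = match
Total differences: 3

3


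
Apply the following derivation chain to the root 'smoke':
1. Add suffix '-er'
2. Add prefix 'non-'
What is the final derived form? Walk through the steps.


Step 1: Add suffix '-er' to 'smoke' = 'smoker'
Step 2: Add prefix 'non-' to 'smoker' = 'nonsmoker'

nonsmoker


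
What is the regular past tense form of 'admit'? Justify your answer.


Apply rule: Double final consonant and add -ed. 'admit' becomes 'admitted'.

admitted


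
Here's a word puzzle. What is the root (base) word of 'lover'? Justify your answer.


Remove suffix '-er' from 'lover' to get root 'love'.

love


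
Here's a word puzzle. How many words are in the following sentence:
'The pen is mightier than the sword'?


Split into words: The | pen | is | mightier | than | the | sword = 7 words.

7


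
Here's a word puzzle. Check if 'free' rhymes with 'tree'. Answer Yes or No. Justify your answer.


Rime (stressed vowel + following sounds) of 'free': -ee = /iː/
Rime of 'tree': -ee = /iː/
/iː/ and /iː/ are the same ending sound, so the words rhyme.

Yes


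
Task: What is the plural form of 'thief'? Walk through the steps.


Apply rule: Change -f to -ves. 'thief' becomes 'thieves'.

thieves


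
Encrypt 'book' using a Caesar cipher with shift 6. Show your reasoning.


Shift each letter by 6: b -> h, o -> u, o -> u, k -> q. Result: 'huuq'.

huuq


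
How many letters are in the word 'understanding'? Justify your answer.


Spell out 'understanding' and number each letter: u(1), n(2), d(3), e(4), r(5), s(6), t(7), a(8), n(9), d(10), i(11), n(12), g(13). Total: 13 letters.

13


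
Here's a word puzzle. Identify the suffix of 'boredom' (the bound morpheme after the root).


The word 'boredom' = 'bore' (root) + '-dom' (suffix). The suffix is '-dom'.

dom


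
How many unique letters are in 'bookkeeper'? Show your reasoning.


Unique letters in 'bookkeeper': {b, e, k, o, p, r} = 6 distinct letters.

6


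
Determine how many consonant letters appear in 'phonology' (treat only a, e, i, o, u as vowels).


Consonants in 'phonology': p, h, n, l, g, y = 6 consonants.

6


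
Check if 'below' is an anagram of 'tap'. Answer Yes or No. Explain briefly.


Sorted letters of 'below': 'below'
Sorted letters of 'tap': 'apt'
They do not match.

No


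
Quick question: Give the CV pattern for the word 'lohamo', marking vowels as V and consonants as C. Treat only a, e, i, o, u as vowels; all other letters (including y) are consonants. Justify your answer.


Letter mapping: l = C, o = V, h = C, a = V, m = C, o = V.

CVCVCV


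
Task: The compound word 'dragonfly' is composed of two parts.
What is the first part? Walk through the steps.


Split 'dragonfly' into 'dragon' + 'fly'. The first part is 'dragon'.

dragon


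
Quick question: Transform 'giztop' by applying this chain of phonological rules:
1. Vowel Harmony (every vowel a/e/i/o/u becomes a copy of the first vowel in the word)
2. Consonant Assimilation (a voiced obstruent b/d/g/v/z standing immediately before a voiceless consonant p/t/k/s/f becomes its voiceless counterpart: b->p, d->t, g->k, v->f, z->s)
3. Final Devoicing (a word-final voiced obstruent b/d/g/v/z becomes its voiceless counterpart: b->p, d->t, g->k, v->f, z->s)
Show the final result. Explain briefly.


Starting form: 'giztop'
Rule 1: Vowel Harmony: all vowels become 'i' (matching first vowel). 'giztop' -> 'giztip'
Rule 2: Consonant Assimilation: voiced obstruent before voiceless consonant becomes voiceless ('zt' -> 'st'). 'giztip' -> 'gistip'
Rule 3: Final Devoicing: final consonant 'p' is not one of the voiced obstruents b/d/g/v/z. No change.
Final form: 'gistip'

gistip


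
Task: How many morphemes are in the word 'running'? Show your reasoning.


Decomposition: run (root) + -ing (suffix) = 2 morpheme(s)

2 morphemes


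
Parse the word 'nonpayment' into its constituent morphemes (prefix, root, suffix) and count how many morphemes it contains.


Step 1: Identify prefix: 'non' (meaning: not)
Step 2: Identify root: 'pay'
Step 3: Identify suffix(es): 'ment'
Decomposition: non- (prefix: not) + pay (root) + -ment (suffix: action/result)
Total morphemes: 3

3 morphemes (non- (prefix: not) + pay (root) + -ment (suffix: action/result))


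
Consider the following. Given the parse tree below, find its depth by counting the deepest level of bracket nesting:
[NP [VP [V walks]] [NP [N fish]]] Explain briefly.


Count bracket nesting levels:
'[' at pos 0: depth = 1
'[' at pos 4: depth = 2
'[' at pos 8: depth = 3
'[' at pos 19: depth = 2
'[' at pos 23: depth = 3
Maximum depth reached: 3

3


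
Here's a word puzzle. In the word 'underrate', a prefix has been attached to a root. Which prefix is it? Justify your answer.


The word 'underrate' = 'under' (prefix) + 'rate' (root). The prefix is 'under'.

under


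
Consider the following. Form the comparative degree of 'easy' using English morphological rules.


Apply comparative formation (consonant + y: change y to i, add -er): 'easy' -> 'easier'.

easier


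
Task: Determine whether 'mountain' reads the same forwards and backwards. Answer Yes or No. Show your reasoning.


Forward: 'mountain'
Reversed: 'niatnuom'
They differ.

No


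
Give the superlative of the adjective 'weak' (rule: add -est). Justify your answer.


Apply superlative formation (add -est): 'weak' -> 'weakest'.

weakest


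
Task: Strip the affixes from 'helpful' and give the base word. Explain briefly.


Remove suffix '-ful' from 'helpful' to get root 'help'.

help


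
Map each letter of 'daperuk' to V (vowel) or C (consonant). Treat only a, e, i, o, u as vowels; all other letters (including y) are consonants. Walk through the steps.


Letter mapping: d = C, a = V, p = C, e = V, r = C, u = V, k = C.

CVCVCVC


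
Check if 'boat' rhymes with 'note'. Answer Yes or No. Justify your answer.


Rime (stressed vowel + following sounds) of 'boat': -oat = /oʊt/
Rime of 'note': -ote = /oʊt/
/oʊt/ and /oʊt/ are the same ending sound, so the words rhyme.

Yes


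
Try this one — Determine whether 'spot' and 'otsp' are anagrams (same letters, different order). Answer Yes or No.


Sorted letters of 'spot': 'opst'
Sorted letters of 'otsp': 'opst'
They match.

Yes


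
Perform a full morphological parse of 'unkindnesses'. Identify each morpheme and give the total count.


Step 1: Identify prefix: 'un' (meaning: not/reverse)
Step 2: Identify root: 'kind'
Step 3: Identify suffix(es): 'ness, es'
Decomposition: un- (prefix: not/reverse) + kind (root) + -ness (suffix: state of) + -es (plural)
Total morphemes: 4

4 morphemes (un- (prefix: not/reverse) + kind (root) + -ness (suffix: state of) + -es (plural))


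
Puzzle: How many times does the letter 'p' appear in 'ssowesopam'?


Letter 'p' in 'ssowesopam': found at position(s) 8 = 1 occurrence(s).

1


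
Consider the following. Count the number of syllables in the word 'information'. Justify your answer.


Break 'information' into syllables: in-for-ma-tion -> in | for | ma | tion = 4 syllables

4 syllables


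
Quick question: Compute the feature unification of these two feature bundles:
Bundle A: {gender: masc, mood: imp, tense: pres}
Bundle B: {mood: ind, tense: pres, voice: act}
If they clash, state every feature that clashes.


Compare features:
gender: A=masc vs B=_ -> unified: masc
mood: A=imp vs B=ind -> CLASH
tense: A=pres vs B=pres -> unified: pres
voice: A=_ vs B=act -> unified: act
Clash detected on feature 'mood' (imp vs ind); unification fails.

CLASH on 'mood' (imp vs ind)


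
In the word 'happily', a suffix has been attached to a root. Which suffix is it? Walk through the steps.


The word 'happily' = 'happy' (root) + '-ly' (suffix). The suffix is '-ly'.

ly


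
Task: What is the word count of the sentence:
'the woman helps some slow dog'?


Split into words: the | woman | helps | some | slow | dog = 6 words.

6


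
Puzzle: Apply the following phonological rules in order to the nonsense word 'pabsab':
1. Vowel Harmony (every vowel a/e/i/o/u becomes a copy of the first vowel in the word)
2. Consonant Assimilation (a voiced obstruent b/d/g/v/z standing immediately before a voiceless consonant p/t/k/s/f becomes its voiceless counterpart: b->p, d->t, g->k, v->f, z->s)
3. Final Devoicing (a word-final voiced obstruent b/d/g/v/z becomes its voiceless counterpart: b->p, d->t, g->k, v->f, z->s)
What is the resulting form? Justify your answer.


Starting form: 'pabsab'
Rule 1: Vowel Harmony: all vowels already match. No change.
Rule 2: Consonant Assimilation: voiced obstruent before voiceless consonant becomes voiceless ('bs' -> 'ps'). 'pabsab' -> 'papsab'
Rule 3: Final Devoicing: word-final voiced obstruent 'b' becomes voiceless 'p'. 'papsab' -> 'papsap'
Final form: 'papsap'

papsap


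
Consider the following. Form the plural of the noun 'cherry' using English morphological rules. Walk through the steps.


Apply rule: Change -y to -ies (consonant + y). 'cherry' becomes 'cherries'.

cherries


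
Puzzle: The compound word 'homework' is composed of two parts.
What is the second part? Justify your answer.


Split 'homework' into 'home' + 'work'. The second part is 'work'.

work


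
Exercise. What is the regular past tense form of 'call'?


Apply rule: Add -ed. 'call' becomes 'called'.

called


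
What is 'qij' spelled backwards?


Reverse 'qij' character by character: 'jiq'.

jiq


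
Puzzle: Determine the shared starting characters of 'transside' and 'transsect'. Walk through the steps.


Compare from the start: 6 characters match: 'transs'. Mismatch at position 7: 'i' vs 'e'.

transs
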